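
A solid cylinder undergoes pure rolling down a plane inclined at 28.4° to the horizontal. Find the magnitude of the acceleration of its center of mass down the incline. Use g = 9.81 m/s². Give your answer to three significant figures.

a ≈ 3.11 m/s²

With I = (1/2)MR², the ratio k = I/(MR²) is 0.5.
Translational: Mg sinθ − f = Ma. Rotational about the CM: fR = Iα = kMRa, so f = kMa.
Eliminating f: Mg sinθ = (1+k)Ma, so a = g sinθ/(1+k) = 9.81 × sin28.4° / 1.5 ≈ 3.11 m/s².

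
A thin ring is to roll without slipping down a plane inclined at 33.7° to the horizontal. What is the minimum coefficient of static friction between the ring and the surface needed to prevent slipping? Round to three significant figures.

Here I = MR², so the shape factor k = I/(MR²) = 1.
Along the incline Mg sinθ − f = Ma, and torque about the center fR = Iα = kMR²(a/R) gives f = kMa.
These give a = g sinθ/(1+k) and the required friction f = kMg sinθ/(1+k).
With N = Mg cosθ, the no-slip condition f ≤ μN gives μ_min = f/N = k tanθ/(1+k).
μ_min = 1 × tan33.7° / 2 ≈ 0.333.

μ_min ≈ 0.333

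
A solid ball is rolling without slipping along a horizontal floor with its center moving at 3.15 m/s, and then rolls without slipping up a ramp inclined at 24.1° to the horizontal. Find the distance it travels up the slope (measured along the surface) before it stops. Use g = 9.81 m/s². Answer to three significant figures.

d ≈ 1.73 m

The moment of inertia is (2/5)MR², giving k ≡ I/(MR²) = 0.4.
Pure rolling means v = ωR; then KE = ½Mv² + ½I(v/R)² = ½(1+k)Mv² = (7/10)Mv².
Setting this equal to Mgh gives the vertical rise h = (1+k)v₀²/(2g) = 1.4×3.15²/(2×9.81) = 0.708 m.
The distance along the slope is d = h/sinθ = 0.708/sin24.1° ≈ 1.73 m.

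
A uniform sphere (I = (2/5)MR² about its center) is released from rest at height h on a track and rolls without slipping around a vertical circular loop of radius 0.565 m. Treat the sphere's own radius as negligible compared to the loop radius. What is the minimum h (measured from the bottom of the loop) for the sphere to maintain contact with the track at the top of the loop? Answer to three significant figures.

h_min ≈ 1.53 m

With I = (2/5)MR², the ratio k = I/(MR²) is 0.4.
At the top of the loop, the minimum-contact condition is Mg = Mv_top²/r, so v_top² = gr.
With ω = v/R, the kinetic energy at speed v is ½(1+k)Mv² = (7/10)Mv².
Energy conservation from release (height h) to the top (height 2r): Mgh = Mg(2r) + (7/10)M·gr.
Thus h_min = 2r + (1+k)r/2 = r(2 + 1.4/2) = 0.565 × 2.7 ≈ 1.53 m.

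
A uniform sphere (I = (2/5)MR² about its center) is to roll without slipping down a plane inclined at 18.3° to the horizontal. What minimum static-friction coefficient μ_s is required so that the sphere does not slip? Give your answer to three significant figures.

With I = (2/5)MR², the ratio k = I/(MR²) is 0.4.
Along the incline Mg sinθ − f = Ma, and torque about the center fR = Iα = kMR²(a/R) gives f = kMa.
These give a = g sinθ/(1+k) and the required friction f = kMg sinθ/(1+k).
The normal force is N = Mg cosθ, so μ_min = f/N = k tanθ/(1+k).
μ_min = 0.4 × tan18.3° / 1.4 ≈ 0.0945.

μ_min ≈ 0.0945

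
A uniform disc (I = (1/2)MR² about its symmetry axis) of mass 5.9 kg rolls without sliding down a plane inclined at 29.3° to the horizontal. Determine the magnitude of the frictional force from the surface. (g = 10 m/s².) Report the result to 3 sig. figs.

f ≈ 9.62 N

For this body I = (1/2)MR², i.e. k = I/(MR²) = 0.5.
Translational: Mg sinθ − f = Ma. Rotational about the CM: fR = Iα = kMRa, so f = kMa.
Combining, a = g sinθ/(1+k) and f = kMa = kMg sinθ/(1+k).
f = 0.5 × 5.9 × 10 × sin29.3° / 1.5 ≈ 9.62 N.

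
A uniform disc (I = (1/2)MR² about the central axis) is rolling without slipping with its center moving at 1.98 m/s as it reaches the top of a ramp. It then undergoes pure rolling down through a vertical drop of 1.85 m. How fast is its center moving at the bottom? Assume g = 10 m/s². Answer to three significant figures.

Here I = (1/2)MR², so the shape factor k = I/(MR²) = 0.5.
The rolling condition ω = v/R makes the rotational term ½I(v/R)² = ½kMv², so KE_total = ½(1+k)Mv² = (3/4)Mv².
Conserving energy between top and bottom: (3/4)Mv² = (3/4)Mv₀² + Mgh, hence v² = v₀² + 2gh/(1+k).
v = √(1.98² + 2×10×1.85/1.5) = √28.59 ≈ 5.35 m/s.

v ≈ 5.35 m/s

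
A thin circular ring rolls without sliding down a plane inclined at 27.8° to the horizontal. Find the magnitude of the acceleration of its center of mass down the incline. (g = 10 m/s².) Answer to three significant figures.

a ≈ 2.33 m/s²

For this body I = MR², i.e. k = I/(MR²) = 1.
Along the incline Mg sinθ − f = Ma, and torque about the center fR = Iα = kMR²(a/R) gives f = kMa.
Eliminating f: Mg sinθ = (1+k)Ma, so a = g sinθ/(1+k) = 10 × sin27.8° / 2 ≈ 2.33 m/s².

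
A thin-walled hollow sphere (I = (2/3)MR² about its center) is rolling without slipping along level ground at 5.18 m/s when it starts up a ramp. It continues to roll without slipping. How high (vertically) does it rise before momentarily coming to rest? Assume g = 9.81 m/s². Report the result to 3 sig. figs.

Here I = (2/3)MR², so the shape factor k = I/(MR²) = 2/3.
Since it rolls without slipping, ω = v/R and KE = ½Mv² + ½Iω² = ½(1+k)Mv² = (5/6)Mv².
At the top the kinetic energy is zero, so (5/6)Mv₀² = Mgh.
Thus h = (1+k)v₀²/(2g) = 1.667 × 5.18² / (2 × 9.81) ≈ 2.28 m.

h ≈ 2.28 m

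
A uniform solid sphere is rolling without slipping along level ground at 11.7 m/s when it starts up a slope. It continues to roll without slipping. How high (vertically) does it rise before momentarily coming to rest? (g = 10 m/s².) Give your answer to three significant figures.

For this body I = (2/5)MR², i.e. k = I/(MR²) = 0.4.
Pure rolling means v = ωR; then KE = ½Mv² + ½I(v/R)² = ½(1+k)Mv² = (7/10)Mv².
At the top the kinetic energy is zero, so (7/10)Mv₀² = Mgh.
Thus h = (1+k)v₀²/(2g) = 1.4 × 11.7² / (2 × 10) ≈ 9.58 m.

h ≈ 9.58 m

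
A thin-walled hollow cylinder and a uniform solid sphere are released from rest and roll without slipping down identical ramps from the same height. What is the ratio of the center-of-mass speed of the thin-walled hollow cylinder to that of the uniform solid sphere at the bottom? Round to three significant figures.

Each satisfies Mgh = ½(1+k)Mv² with k = I/(MR²), so v ∝ 1/√(1+k).
For the thin-walled hollow cylinder k = 1; for the uniform solid sphere k = 0.4.
v₁/v₂ = √((1+k₂)/(1+k₁)) = √(1.4/2) ≈ 0.837.

v_ratio ≈ 0.837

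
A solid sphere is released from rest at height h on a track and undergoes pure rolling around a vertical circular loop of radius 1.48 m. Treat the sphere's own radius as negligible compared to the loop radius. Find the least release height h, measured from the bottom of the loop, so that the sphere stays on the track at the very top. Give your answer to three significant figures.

The moment of inertia is (2/5)MR², giving k ≡ I/(MR²) = 0.4.
At the top of the loop, the minimum-contact condition is Mg = Mv_top²/r, so v_top² = gr.
With ω = v/R, the kinetic energy at speed v is ½(1+k)Mv² = (7/10)Mv².
Energy conservation from release (height h) to the top (height 2r): Mgh = Mg(2r) + (7/10)M·gr.
Thus h_min = 2r + (1+k)r/2 = r(2 + 1.4/2) = 1.48 × 2.7 ≈ 4.00 m.

h_min ≈ 4.00 m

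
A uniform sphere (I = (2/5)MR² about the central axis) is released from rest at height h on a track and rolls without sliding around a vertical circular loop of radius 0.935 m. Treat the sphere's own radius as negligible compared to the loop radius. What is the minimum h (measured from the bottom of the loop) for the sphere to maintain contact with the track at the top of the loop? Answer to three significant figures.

h_min ≈ 2.52 m

For this body I = (2/5)MR², i.e. k = I/(MR²) = 0.4.
At the top of the loop, the minimum-contact condition is Mg = Mv_top²/r, so v_top² = gr.
With ω = v/R, the kinetic energy at speed v is ½(1+k)Mv² = (7/10)Mv².
Energy conservation from release (height h) to the top (height 2r): Mgh = Mg(2r) + (7/10)M·gr.
Thus h_min = 2r + (1+k)r/2 = r(2 + 1.4/2) = 0.935 × 2.7 ≈ 2.52 m.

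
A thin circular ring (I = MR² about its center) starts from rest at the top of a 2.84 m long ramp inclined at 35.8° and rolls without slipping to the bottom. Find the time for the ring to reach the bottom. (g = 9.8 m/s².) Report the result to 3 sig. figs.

Here I = MR², so the shape factor k = I/(MR²) = 1.
Along the incline Mg sinθ − f = Ma, and torque about the center fR = Iα = kMR²(a/R) gives f = kMa.
Hence a = g sinθ/(1+k) = 9.8×sin35.8°/2 = 2.866 m/s².
With constant a from rest, t = √(2L/a) = √(2·2.84/2.866) ≈ 1.41 s.

t ≈ 1.41 s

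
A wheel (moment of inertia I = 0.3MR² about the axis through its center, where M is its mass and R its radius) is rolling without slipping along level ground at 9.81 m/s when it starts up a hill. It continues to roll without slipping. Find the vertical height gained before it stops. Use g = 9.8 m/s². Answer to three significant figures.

h ≈ 6.38 m

Here I = 0.3MR², so the shape factor k = I/(MR²) = 0.3.
The rolling condition ω = v/R makes the rotational term ½I(v/R)² = ½kMv², so KE_total = ½(1+k)Mv² = (13/20)Mv².
At the top the kinetic energy is zero, so (13/20)Mv₀² = Mgh.
Thus h = (1+k)v₀²/(2g) = 1.3 × 9.81² / (2 × 9.8) ≈ 6.38 m.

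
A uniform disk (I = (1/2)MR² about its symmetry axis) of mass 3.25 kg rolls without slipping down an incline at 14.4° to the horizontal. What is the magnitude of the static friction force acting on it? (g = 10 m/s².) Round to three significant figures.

f ≈ 2.69 N

Here I = (1/2)MR², so the shape factor k = I/(MR²) = 0.5.
Translational: Mg sinθ − f = Ma. Rotational about the CM: fR = Iα = kMRa, so f = kMa.
Combining, a = g sinθ/(1+k) and f = kMa = kMg sinθ/(1+k).
f = 0.5 × 3.25 × 10 × sin14.4° / 1.5 ≈ 2.69 N.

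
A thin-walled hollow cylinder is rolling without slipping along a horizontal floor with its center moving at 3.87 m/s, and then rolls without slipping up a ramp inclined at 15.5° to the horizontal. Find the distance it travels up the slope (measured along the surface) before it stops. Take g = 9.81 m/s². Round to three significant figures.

d ≈ 5.71 m

With I = MR², the ratio k = I/(MR²) is 1.
The rolling condition ω = v/R makes the rotational term ½I(v/R)² = ½kMv², so KE_total = ½(1+k)Mv² = Mv².
Setting this equal to Mgh gives the vertical rise h = (1+k)v₀²/(2g) = 2×3.87²/(2×9.81) = 1.527 m.
The distance along the slope is d = h/sinθ = 1.527/sin15.5° ≈ 5.71 m.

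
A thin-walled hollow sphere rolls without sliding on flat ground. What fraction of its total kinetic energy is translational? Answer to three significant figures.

For this body I = (2/3)MR², i.e. k = I/(MR²) = 2/3.
Since ω = v/R, the translational part is ½Mv² and the rotational part is ½I(v/R)² = ½kMv²; the total is ½(1+k)Mv².
The translational fraction is therefore 1/(1+k) = 1/1.667 ≈ 0.600.

fraction ≈ 0.600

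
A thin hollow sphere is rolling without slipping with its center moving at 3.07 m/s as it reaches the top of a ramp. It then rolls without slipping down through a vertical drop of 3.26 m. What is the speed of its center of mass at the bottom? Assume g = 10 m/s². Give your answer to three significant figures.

The moment of inertia is (2/3)MR², giving k ≡ I/(MR²) = 2/3.
Pure rolling means v = ωR; then KE = ½Mv² + ½I(v/R)² = ½(1+k)Mv² = (5/6)Mv².
Conserving energy between top and bottom: (5/6)Mv² = (5/6)Mv₀² + Mgh, hence v² = v₀² + 2gh/(1+k).
v = √(3.07² + 2×10×3.26/1.667) = √48.54 ≈ 6.97 m/s.

v ≈ 6.97 m/s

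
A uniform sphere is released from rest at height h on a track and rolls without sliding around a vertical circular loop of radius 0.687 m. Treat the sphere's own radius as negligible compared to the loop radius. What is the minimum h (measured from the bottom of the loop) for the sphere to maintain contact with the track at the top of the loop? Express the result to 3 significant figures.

h_min ≈ 1.85 m

With I = (2/5)MR², the ratio k = I/(MR²) is 0.4.
At the top, contact is just lost when gravity alone supplies the centripetal force: Mg = Mv_top²/r, i.e. v_top² = gr.
With ω = v/R, the kinetic energy at speed v is ½(1+k)Mv² = (7/10)Mv².
Energy conservation from release (height h) to the top (height 2r): Mgh = Mg(2r) + (7/10)M·gr.
Thus h_min = 2r + (1+k)r/2 = r(2 + 1.4/2) = 0.687 × 2.7 ≈ 1.85 m.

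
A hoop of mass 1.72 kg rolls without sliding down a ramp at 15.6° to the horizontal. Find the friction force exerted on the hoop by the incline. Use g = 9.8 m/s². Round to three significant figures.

For this body I = MR², i.e. k = I/(MR²) = 1.
Translational: Mg sinθ − f = Ma. Rotational about the CM: fR = Iα = kMRa, so f = kMa.
Combining, a = g sinθ/(1+k) and f = kMa = kMg sinθ/(1+k).
f = 1 × 1.72 × 9.8 × sin15.6° / 2 ≈ 2.27 N.

f ≈ 2.27 N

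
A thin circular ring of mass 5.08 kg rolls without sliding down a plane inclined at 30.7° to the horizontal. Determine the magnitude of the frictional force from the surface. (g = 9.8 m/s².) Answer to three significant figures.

With I = MR², the ratio k = I/(MR²) is 1.
Translational: Mg sinθ − f = Ma. Rotational about the CM: fR = Iα = kMRa, so f = kMa.
Combining, a = g sinθ/(1+k) and f = kMa = kMg sinθ/(1+k).
f = 1 × 5.08 × 9.8 × sin30.7° / 2 ≈ 12.7 N.

f ≈ 12.7 N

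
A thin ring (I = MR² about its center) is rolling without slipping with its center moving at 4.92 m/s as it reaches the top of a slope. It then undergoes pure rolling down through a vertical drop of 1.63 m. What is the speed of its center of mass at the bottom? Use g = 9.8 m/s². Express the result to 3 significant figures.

Here I = MR², so the shape factor k = I/(MR²) = 1.
Pure rolling means v = ωR; then KE = ½Mv² + ½I(v/R)² = ½(1+k)Mv² = Mv².
Conserving energy between top and bottom: Mv² = Mv₀² + Mgh, hence v² = v₀² + 2gh/(1+k).
v = √(4.92² + 2×9.8×1.63/2) = √40.18 ≈ 6.34 m/s.

v ≈ 6.34 m/s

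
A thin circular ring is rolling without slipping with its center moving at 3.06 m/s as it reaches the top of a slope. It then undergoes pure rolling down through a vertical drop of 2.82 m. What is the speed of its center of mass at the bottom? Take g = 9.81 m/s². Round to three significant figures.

Here I = MR², so the shape factor k = I/(MR²) = 1.
Since it rolls without slipping, ω = v/R and KE = ½Mv² + ½Iω² = ½(1+k)Mv² = Mv².
Conserving energy between top and bottom: Mv² = Mv₀² + Mgh, hence v² = v₀² + 2gh/(1+k).
v = √(3.06² + 2×9.81×2.82/2) = √37.03 ≈ 6.09 m/s.

v ≈ 6.09 m/s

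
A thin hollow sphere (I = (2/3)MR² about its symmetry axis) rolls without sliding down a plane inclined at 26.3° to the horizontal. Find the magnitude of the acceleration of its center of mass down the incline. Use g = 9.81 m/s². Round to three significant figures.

a ≈ 2.61 m/s²

With I = (2/3)MR², the ratio k = I/(MR²) is 2/3.
Along the incline Mg sinθ − f = Ma, and torque about the center fR = Iα = kMR²(a/R) gives f = kMa.
Eliminating f: Mg sinθ = (1+k)Ma, so a = g sinθ/(1+k) = 9.81 × sin26.3° / 1.667 ≈ 2.61 m/s².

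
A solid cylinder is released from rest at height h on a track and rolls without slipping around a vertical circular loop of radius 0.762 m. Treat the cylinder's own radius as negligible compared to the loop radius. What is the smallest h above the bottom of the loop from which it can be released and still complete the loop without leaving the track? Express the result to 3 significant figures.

h_min ≈ 2.10 m

For this body I = (1/2)MR², i.e. k = I/(MR²) = 0.5.
At the top, contact is just lost when gravity alone supplies the centripetal force: Mg = Mv_top²/r, i.e. v_top² = gr.
With ω = v/R, the kinetic energy at speed v is ½(1+k)Mv² = (3/4)Mv².
Energy conservation from release (height h) to the top (height 2r): Mgh = Mg(2r) + (3/4)M·gr.
Thus h_min = 2r + (1+k)r/2 = r(2 + 1.5/2) = 0.762 × 2.75 ≈ 2.10 m.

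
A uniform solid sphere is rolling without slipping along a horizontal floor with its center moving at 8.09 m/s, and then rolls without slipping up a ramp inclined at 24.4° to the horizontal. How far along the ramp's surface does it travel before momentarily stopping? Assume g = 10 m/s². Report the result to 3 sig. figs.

d ≈ 11.1 m

The moment of inertia is (2/5)MR², giving k ≡ I/(MR²) = 0.4.
Rolling without slipping gives ω = v/R, so the total kinetic energy is ½Mv² + ½Iω² = ½(1+k)Mv² = (7/10)Mv².
Setting this equal to Mgh gives the vertical rise h = (1+k)v₀²/(2g) = 1.4×8.09²/(2×10) = 4.581 m.
Along the incline, d = h/sinθ = 4.581/sin24.4° ≈ 11.1 m.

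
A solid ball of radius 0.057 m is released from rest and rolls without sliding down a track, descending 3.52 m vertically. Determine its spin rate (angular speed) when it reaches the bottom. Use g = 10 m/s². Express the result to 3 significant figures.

ω ≈ 124 rad/s

With I = (2/5)MR², the ratio k = I/(MR²) is 0.4.
Rolling without slipping gives ω = v/R, so the total kinetic energy is ½Mv² + ½Iω² = ½(1+k)Mv² = (7/10)Mv².
Energy conservation Mgh = ½(1+k)Mv² gives v = √(2gh/(1+k)) = √(2 × 10 × 3.52 / 1.4) = 7.091 m/s.
Then ω = v/R = 7.091 / 0.057 ≈ 124 rad/s.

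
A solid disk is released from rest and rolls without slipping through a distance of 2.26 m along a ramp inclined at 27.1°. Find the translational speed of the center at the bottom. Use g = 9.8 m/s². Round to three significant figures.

v ≈ 3.67 m/s

For this body I = (1/2)MR², i.e. k = I/(MR²) = 0.5.
Rolling without slipping gives ω = v/R, so the total kinetic energy is ½Mv² + ½Iω² = ½(1+k)Mv² = (3/4)Mv².
The vertical drop is h = L sinθ = 2.26 × sin27.1° = 1.03 m.
Setting Mgh = (3/4)Mv² gives v = √(2gh/(1+k)) = √(2·9.8·1.03/1.5) ≈ 3.67 m/s.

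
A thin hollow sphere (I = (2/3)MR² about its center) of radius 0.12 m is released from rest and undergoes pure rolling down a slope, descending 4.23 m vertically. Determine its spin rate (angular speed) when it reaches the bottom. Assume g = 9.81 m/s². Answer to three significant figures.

ω ≈ 58.8 rad/s

With I = (2/3)MR², the ratio k = I/(MR²) is 2/3.
The rolling condition ω = v/R makes the rotational term ½I(v/R)² = ½kMv², so KE_total = ½(1+k)Mv² = (5/6)Mv².
Energy conservation Mgh = ½(1+k)Mv² gives v = √(2gh/(1+k)) = √(2 × 9.81 × 4.23 / 1.667) = 7.057 m/s.
The angular speed follows from ω = v/R = 7.057/0.12 ≈ 58.8 rad/s.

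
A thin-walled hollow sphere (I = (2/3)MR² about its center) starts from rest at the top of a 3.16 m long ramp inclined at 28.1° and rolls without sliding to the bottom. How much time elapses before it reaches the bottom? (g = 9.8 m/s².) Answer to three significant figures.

t ≈ 1.51 s

The moment of inertia is (2/3)MR², giving k ≡ I/(MR²) = 2/3.
Newton's second law down the slope: Mg sinθ − f = Ma. The torque equation fR = Iα (with α = a/R) gives f = kMa.
Hence a = g sinθ/(1+k) = 9.8×sin28.1°/1.667 = 2.77 m/s².
With constant a from rest, t = √(2L/a) = √(2·3.16/2.77) ≈ 1.51 s.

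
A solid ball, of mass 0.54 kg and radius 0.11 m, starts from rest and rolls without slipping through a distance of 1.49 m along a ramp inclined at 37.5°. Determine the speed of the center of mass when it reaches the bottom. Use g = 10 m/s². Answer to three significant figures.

v ≈ 3.60 m/s

With I = (2/5)MR², the ratio k = I/(MR²) is 0.4.
Rolling without slipping gives ω = v/R, so the total kinetic energy is ½Mv² + ½Iω² = ½(1+k)Mv² = (7/10)Mv².
The vertical drop is h = L sinθ = 1.49 × sin37.5° = 0.9071 m.
Setting Mgh = (7/10)Mv² gives v = √(2gh/(1+k)) = √(2·10·0.9071/1.4) ≈ 3.60 m/s.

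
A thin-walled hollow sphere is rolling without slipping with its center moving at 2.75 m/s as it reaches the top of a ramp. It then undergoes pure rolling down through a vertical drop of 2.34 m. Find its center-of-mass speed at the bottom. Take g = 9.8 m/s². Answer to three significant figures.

v ≈ 5.92 m/s

Here I = (2/3)MR², so the shape factor k = I/(MR²) = 2/3.
The rolling condition ω = v/R makes the rotational term ½I(v/R)² = ½kMv², so KE_total = ½(1+k)Mv² = (5/6)Mv².
Conserving energy between top and bottom: (5/6)Mv² = (5/6)Mv₀² + Mgh, hence v² = v₀² + 2gh/(1+k).
v = √(2.75² + 2×9.8×2.34/1.667) = √35.08 ≈ 5.92 m/s.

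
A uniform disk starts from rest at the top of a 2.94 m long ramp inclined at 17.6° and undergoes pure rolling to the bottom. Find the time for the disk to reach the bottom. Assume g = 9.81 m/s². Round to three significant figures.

t ≈ 1.72 s

The moment of inertia is (1/2)MR², giving k ≡ I/(MR²) = 0.5.
Newton's second law down the slope: Mg sinθ − f = Ma. The torque equation fR = Iα (with α = a/R) gives f = kMa.
Hence a = g sinθ/(1+k) = 9.81×sin17.6°/1.5 = 1.977 m/s².
Starting from rest, L = ½at², so t = √(2L/a) = √(2×2.94/1.977) ≈ 1.72 s.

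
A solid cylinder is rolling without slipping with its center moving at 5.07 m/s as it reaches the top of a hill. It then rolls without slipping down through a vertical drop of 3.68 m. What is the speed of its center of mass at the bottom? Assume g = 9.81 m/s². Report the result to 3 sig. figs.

v ≈ 8.59 m/s

With I = (1/2)MR², the ratio k = I/(MR²) is 0.5.
Pure rolling means v = ωR; then KE = ½Mv² + ½I(v/R)² = ½(1+k)Mv² = (3/4)Mv².
Conserving energy between top and bottom: (3/4)Mv² = (3/4)Mv₀² + Mgh, hence v² = v₀² + 2gh/(1+k).
v = √(5.07² + 2×9.81×3.68/1.5) = √73.84 ≈ 8.59 m/s.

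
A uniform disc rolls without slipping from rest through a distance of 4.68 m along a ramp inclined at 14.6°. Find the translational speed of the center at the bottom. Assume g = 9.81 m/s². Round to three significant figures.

Here I = (1/2)MR², so the shape factor k = I/(MR²) = 0.5.
The rolling condition ω = v/R makes the rotational term ½I(v/R)² = ½kMv², so KE_total = ½(1+k)Mv² = (3/4)Mv².
The vertical drop is h = L sinθ = 4.68 × sin14.6° = 1.18 m.
Energy conservation: Mgh = (3/4)Mv², so v = √(2gh/(1+k)) = √(2 × 9.81 × 1.18 / 1.5) ≈ 3.93 m/s.

v ≈ 3.93 m/s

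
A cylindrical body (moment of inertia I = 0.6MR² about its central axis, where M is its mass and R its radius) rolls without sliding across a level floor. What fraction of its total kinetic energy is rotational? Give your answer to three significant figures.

With I = 0.6MR², the ratio k = I/(MR²) is 0.6.
With ω = v/R, KE_trans = ½Mv² and KE_rot = ½Iω² = ½kMv², so KE_total = ½(1+k)Mv².
The rotational fraction is therefore k/(1+k) = 0.6/1.6 ≈ 0.375.

fraction ≈ 0.375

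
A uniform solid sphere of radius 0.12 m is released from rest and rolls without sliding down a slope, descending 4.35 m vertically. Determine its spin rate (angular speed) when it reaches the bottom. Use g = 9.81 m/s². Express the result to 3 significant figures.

ω ≈ 65.1 rad/s

Here I = (2/5)MR², so the shape factor k = I/(MR²) = 0.4.
Pure rolling means v = ωR; then KE = ½Mv² + ½I(v/R)² = ½(1+k)Mv² = (7/10)Mv².
Energy conservation Mgh = ½(1+k)Mv² gives v = √(2gh/(1+k)) = √(2 × 9.81 × 4.35 / 1.4) = 7.808 m/s.
Then ω = v/R = 7.808 / 0.12 ≈ 65.1 rad/s.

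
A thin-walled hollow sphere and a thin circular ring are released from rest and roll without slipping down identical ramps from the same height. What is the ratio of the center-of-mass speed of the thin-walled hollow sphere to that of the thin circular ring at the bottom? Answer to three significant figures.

v_ratio ≈ 1.10

Each satisfies Mgh = ½(1+k)Mv² with k = I/(MR²), so v ∝ 1/√(1+k).
For the thin-walled hollow sphere k = 2/3; for the thin circular ring k = 1.
v₁/v₂ = √((1+k₂)/(1+k₁)) = √(2/1.667) ≈ 1.10.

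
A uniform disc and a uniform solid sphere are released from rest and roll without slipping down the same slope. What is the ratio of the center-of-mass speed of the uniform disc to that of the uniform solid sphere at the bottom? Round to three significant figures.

v_ratio ≈ 0.966

Each satisfies Mgh = ½(1+k)Mv² with k = I/(MR²), so v ∝ 1/√(1+k).
For the uniform disc k = 0.5; for the uniform solid sphere k = 0.4.
v₁/v₂ = √((1+k₂)/(1+k₁)) = √(1.4/1.5) ≈ 0.966.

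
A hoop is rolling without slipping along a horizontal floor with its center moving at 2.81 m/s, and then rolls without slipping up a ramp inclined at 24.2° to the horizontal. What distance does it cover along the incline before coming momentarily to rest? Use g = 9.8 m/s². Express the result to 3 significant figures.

d ≈ 1.97 m

With I = MR², the ratio k = I/(MR²) is 1.
Pure rolling means v = ωR; then KE = ½Mv² + ½I(v/R)² = ½(1+k)Mv² = Mv².
Setting this equal to Mgh gives the vertical rise h = (1+k)v₀²/(2g) = 2×2.81²/(2×9.8) = 0.8057 m.
The distance along the slope is d = h/sinθ = 0.8057/sin24.2° ≈ 1.97 m.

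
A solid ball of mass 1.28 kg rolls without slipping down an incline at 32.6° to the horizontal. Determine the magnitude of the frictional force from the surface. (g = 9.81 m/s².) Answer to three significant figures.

For this body I = (2/5)MR², i.e. k = I/(MR²) = 0.4.
Newton's second law down the slope: Mg sinθ − f = Ma. The torque equation fR = Iα (with α = a/R) gives f = kMa.
Combining, a = g sinθ/(1+k) and f = kMa = kMg sinθ/(1+k).
f = 0.4 × 1.28 × 9.81 × sin32.6° / 1.4 ≈ 1.93 N.

f ≈ 1.93 N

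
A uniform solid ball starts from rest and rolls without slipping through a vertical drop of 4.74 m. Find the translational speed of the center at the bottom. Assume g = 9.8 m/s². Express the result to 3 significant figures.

v ≈ 8.15 m/s

With I = (2/5)MR², the ratio k = I/(MR²) is 0.4.
The rolling condition ω = v/R makes the rotational term ½I(v/R)² = ½kMv², so KE_total = ½(1+k)Mv² = (7/10)Mv².
Energy conservation: Mgh = (7/10)Mv², so v = √(2gh/(1+k)) = √(2 × 9.8 × 4.74 / 1.4) ≈ 8.15 m/s.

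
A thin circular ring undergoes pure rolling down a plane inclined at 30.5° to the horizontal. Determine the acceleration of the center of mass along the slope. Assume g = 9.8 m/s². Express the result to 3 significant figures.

With I = MR², the ratio k = I/(MR²) is 1.
Newton's second law down the slope: Mg sinθ − f = Ma. The torque equation fR = Iα (with α = a/R) gives f = kMa.
Eliminating f: Mg sinθ = (1+k)Ma, so a = g sinθ/(1+k) = 9.8 × sin30.5° / 2 ≈ 2.49 m/s².

a ≈ 2.49 m/s²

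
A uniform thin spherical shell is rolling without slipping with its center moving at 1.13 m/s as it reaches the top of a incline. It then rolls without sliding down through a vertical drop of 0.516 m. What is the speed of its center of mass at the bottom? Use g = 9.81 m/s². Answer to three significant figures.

The moment of inertia is (2/3)MR², giving k ≡ I/(MR²) = 2/3.
The rolling condition ω = v/R makes the rotational term ½I(v/R)² = ½kMv², so KE_total = ½(1+k)Mv² = (5/6)Mv².
Conserving energy between top and bottom: (5/6)Mv² = (5/6)Mv₀² + Mgh, hence v² = v₀² + 2gh/(1+k).
v = √(1.13² + 2×9.81×0.516/1.667) = √7.351 ≈ 2.71 m/s.

v ≈ 2.71 m/s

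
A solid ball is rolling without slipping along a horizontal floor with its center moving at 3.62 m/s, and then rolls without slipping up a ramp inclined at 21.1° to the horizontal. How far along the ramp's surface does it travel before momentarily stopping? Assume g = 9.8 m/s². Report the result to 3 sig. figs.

d ≈ 2.60 m

For this body I = (2/5)MR², i.e. k = I/(MR²) = 0.4.
Pure rolling means v = ωR; then KE = ½Mv² + ½I(v/R)² = ½(1+k)Mv² = (7/10)Mv².
Setting this equal to Mgh gives the vertical rise h = (1+k)v₀²/(2g) = 1.4×3.62²/(2×9.8) = 0.936 m.
The distance along the slope is d = h/sinθ = 0.936/sin21.1° ≈ 2.60 m.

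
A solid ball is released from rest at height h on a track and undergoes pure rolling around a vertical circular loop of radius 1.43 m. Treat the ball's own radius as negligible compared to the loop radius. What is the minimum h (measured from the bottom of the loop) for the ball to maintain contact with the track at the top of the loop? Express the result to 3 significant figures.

For this body I = (2/5)MR², i.e. k = I/(MR²) = 0.4.
At the top, contact is just lost when gravity alone supplies the centripetal force: Mg = Mv_top²/r, i.e. v_top² = gr.
With ω = v/R, the kinetic energy at speed v is ½(1+k)Mv² = (7/10)Mv².
Energy conservation from release (height h) to the top (height 2r): Mgh = Mg(2r) + (7/10)M·gr.
Thus h_min = 2r + (1+k)r/2 = r(2 + 1.4/2) = 1.43 × 2.7 ≈ 3.86 m.

h_min ≈ 3.86 m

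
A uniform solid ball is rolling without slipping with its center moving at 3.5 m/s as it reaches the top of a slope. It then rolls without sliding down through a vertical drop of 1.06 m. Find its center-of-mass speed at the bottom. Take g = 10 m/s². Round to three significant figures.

With I = (2/5)MR², the ratio k = I/(MR²) is 0.4.
The rolling condition ω = v/R makes the rotational term ½I(v/R)² = ½kMv², so KE_total = ½(1+k)Mv² = (7/10)Mv².
Energy conservation: (7/10)Mv₀² + Mgh = (7/10)Mv², so v² = v₀² + 2gh/(1+k).
v = √(3.5² + 2×10×1.06/1.4) = √27.39 ≈ 5.23 m/s.

v ≈ 5.23 m/s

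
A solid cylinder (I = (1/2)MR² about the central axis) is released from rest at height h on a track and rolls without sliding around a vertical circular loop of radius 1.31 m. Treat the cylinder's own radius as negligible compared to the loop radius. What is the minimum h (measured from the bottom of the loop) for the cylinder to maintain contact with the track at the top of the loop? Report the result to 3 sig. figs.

With I = (1/2)MR², the ratio k = I/(MR²) is 0.5.
At the top of the loop, the minimum-contact condition is Mg = Mv_top²/r, so v_top² = gr.
With ω = v/R, the kinetic energy at speed v is ½(1+k)Mv² = (3/4)Mv².
Energy conservation from release (height h) to the top (height 2r): Mgh = Mg(2r) + (3/4)M·gr.
Thus h_min = 2r + (1+k)r/2 = r(2 + 1.5/2) = 1.31 × 2.75 ≈ 3.60 m.

h_min ≈ 3.60 m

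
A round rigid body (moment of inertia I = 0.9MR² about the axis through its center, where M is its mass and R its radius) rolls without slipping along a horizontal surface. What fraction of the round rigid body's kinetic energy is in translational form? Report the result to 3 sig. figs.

The moment of inertia is 0.9MR², giving k ≡ I/(MR²) = 0.9.
With ω = v/R, KE_trans = ½Mv² and KE_rot = ½Iω² = ½kMv², so KE_total = ½(1+k)Mv².
The translational fraction is therefore 1/(1+k) = 1/1.9 ≈ 0.526.

fraction ≈ 0.526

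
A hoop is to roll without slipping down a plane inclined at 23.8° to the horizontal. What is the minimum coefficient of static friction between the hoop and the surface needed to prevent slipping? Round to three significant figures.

Here I = MR², so the shape factor k = I/(MR²) = 1.
Newton's second law down the slope: Mg sinθ − f = Ma. The torque equation fR = Iα (with α = a/R) gives f = kMa.
These give a = g sinθ/(1+k) and the required friction f = kMg sinθ/(1+k).
The normal force is N = Mg cosθ, so μ_min = f/N = k tanθ/(1+k).
μ_min = 1 × tan23.8° / 2 ≈ 0.221.

μ_min ≈ 0.221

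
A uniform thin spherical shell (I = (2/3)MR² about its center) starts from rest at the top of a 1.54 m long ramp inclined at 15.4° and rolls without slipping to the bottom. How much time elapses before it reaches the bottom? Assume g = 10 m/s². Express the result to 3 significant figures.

t ≈ 1.39 s

Here I = (2/3)MR², so the shape factor k = I/(MR²) = 2/3.
Translational: Mg sinθ − f = Ma. Rotational about the CM: fR = Iα = kMRa, so f = kMa.
Hence a = g sinθ/(1+k) = 10×sin15.4°/1.667 = 1.593 m/s².
With constant a from rest, t = √(2L/a) = √(2·1.54/1.593) ≈ 1.39 s.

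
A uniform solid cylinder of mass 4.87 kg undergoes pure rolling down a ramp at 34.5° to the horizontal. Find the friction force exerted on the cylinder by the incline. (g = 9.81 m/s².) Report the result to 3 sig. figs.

Here I = (1/2)MR², so the shape factor k = I/(MR²) = 0.5.
Translational: Mg sinθ − f = Ma. Rotational about the CM: fR = Iα = kMRa, so f = kMa.
Combining, a = g sinθ/(1+k) and f = kMa = kMg sinθ/(1+k).
f = 0.5 × 4.87 × 9.81 × sin34.5° / 1.5 ≈ 9.02 N.

f ≈ 9.02 N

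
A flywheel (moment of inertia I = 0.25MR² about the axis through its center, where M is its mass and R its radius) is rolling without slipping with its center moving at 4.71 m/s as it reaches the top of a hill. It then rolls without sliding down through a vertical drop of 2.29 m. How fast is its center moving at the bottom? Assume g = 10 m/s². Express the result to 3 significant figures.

v ≈ 7.67 m/s

Here I = 0.25MR², so the shape factor k = I/(MR²) = 0.25.
The rolling condition ω = v/R makes the rotational term ½I(v/R)² = ½kMv², so KE_total = ½(1+k)Mv² = (5/8)Mv².
Energy conservation: (5/8)Mv₀² + Mgh = (5/8)Mv², so v² = v₀² + 2gh/(1+k).
v = √(4.71² + 2×10×2.29/1.25) = √58.82 ≈ 7.67 m/s.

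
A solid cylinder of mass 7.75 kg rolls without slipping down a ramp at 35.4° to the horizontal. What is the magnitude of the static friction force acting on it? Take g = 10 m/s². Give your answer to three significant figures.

f ≈ 15.0 N

For this body I = (1/2)MR², i.e. k = I/(MR²) = 0.5.
Newton's second law down the slope: Mg sinθ − f = Ma. The torque equation fR = Iα (with α = a/R) gives f = kMa.
Combining, a = g sinθ/(1+k) and f = kMa = kMg sinθ/(1+k).
f = 0.5 × 7.75 × 10 × sin35.4° / 1.5 ≈ 15.0 N.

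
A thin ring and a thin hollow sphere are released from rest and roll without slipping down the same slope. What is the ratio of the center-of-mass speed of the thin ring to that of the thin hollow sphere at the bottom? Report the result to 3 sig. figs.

Each satisfies Mgh = ½(1+k)Mv² with k = I/(MR²), so v ∝ 1/√(1+k).
For the thin ring k = 1; for the thin hollow sphere k = 2/3.
v₁/v₂ = √((1+k₂)/(1+k₁)) = √(1.667/2) ≈ 0.913.

v_ratio ≈ 0.913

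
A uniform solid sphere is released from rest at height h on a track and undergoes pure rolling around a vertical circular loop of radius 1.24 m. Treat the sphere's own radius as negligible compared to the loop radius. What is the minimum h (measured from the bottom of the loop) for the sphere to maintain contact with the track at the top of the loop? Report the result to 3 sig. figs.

For this body I = (2/5)MR², i.e. k = I/(MR²) = 0.4.
At the top of the loop, the minimum-contact condition is Mg = Mv_top²/r, so v_top² = gr.
With ω = v/R, the kinetic energy at speed v is ½(1+k)Mv² = (7/10)Mv².
Energy conservation from release (height h) to the top (height 2r): Mgh = Mg(2r) + (7/10)M·gr.
Thus h_min = 2r + (1+k)r/2 = r(2 + 1.4/2) = 1.24 × 2.7 ≈ 3.35 m.

h_min ≈ 3.35 m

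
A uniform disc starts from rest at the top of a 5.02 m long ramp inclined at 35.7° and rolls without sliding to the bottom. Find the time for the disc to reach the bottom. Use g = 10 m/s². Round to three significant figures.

Here I = (1/2)MR², so the shape factor k = I/(MR²) = 0.5.
Translational: Mg sinθ − f = Ma. Rotational about the CM: fR = Iα = kMRa, so f = kMa.
Hence a = g sinθ/(1+k) = 10×sin35.7°/1.5 = 3.89 m/s².
Starting from rest, L = ½at², so t = √(2L/a) = √(2×5.02/3.89) ≈ 1.61 s.

t ≈ 1.61 s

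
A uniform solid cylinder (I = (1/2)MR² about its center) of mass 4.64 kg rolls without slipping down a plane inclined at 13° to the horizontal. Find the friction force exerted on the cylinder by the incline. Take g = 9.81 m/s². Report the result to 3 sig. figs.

Here I = (1/2)MR², so the shape factor k = I/(MR²) = 0.5.
Newton's second law down the slope: Mg sinθ − f = Ma. The torque equation fR = Iα (with α = a/R) gives f = kMa.
Combining, a = g sinθ/(1+k) and f = kMa = kMg sinθ/(1+k).
f = 0.5 × 4.64 × 9.81 × sin13° / 1.5 ≈ 3.41 N.

f ≈ 3.41 N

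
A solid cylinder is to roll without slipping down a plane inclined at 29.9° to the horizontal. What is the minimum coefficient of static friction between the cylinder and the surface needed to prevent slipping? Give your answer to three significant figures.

With I = (1/2)MR², the ratio k = I/(MR²) is 0.5.
Translational: Mg sinθ − f = Ma. Rotational about the CM: fR = Iα = kMRa, so f = kMa.
These give a = g sinθ/(1+k) and the required friction f = kMg sinθ/(1+k).
The normal force is N = Mg cosθ, so μ_min = f/N = k tanθ/(1+k).
μ_min = 0.5 × tan29.9° / 1.5 ≈ 0.192.

μ_min ≈ 0.192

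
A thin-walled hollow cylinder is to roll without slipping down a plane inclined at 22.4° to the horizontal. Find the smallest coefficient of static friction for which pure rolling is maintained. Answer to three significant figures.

μ_min ≈ 0.206

The moment of inertia is MR², giving k ≡ I/(MR²) = 1.
Along the incline Mg sinθ − f = Ma, and torque about the center fR = Iα = kMR²(a/R) gives f = kMa.
These give a = g sinθ/(1+k) and the required friction f = kMg sinθ/(1+k).
The normal force is N = Mg cosθ, so μ_min = f/N = k tanθ/(1+k).
μ_min = 1 × tan22.4° / 2 ≈ 0.206.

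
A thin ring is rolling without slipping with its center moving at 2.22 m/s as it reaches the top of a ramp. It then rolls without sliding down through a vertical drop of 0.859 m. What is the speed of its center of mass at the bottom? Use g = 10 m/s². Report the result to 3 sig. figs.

Here I = MR², so the shape factor k = I/(MR²) = 1.
Since it rolls without slipping, ω = v/R and KE = ½Mv² + ½Iω² = ½(1+k)Mv² = Mv².
Conserving energy between top and bottom: Mv² = Mv₀² + Mgh, hence v² = v₀² + 2gh/(1+k).
v = √(2.22² + 2×10×0.859/2) = √13.52 ≈ 3.68 m/s.

v ≈ 3.68 m/s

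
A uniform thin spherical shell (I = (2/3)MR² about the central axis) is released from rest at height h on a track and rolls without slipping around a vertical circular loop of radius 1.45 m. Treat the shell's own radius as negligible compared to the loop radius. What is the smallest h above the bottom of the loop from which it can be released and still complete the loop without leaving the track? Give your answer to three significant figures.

The moment of inertia is (2/3)MR², giving k ≡ I/(MR²) = 2/3.
At the top of the loop, the minimum-contact condition is Mg = Mv_top²/r, so v_top² = gr.
With ω = v/R, the kinetic energy at speed v is ½(1+k)Mv² = (5/6)Mv².
Energy conservation from release (height h) to the top (height 2r): Mgh = Mg(2r) + (5/6)M·gr.
Thus h_min = 2r + (1+k)r/2 = r(2 + 1.667/2) = 1.45 × 2.833 ≈ 4.11 m.

h_min ≈ 4.11 m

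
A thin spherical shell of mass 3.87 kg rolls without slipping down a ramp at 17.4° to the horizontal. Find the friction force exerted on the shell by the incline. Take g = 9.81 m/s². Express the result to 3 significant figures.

f ≈ 4.54 N

For this body I = (2/3)MR², i.e. k = I/(MR²) = 2/3.
Translational: Mg sinθ − f = Ma. Rotational about the CM: fR = Iα = kMRa, so f = kMa.
Combining, a = g sinθ/(1+k) and f = kMa = kMg sinθ/(1+k).
f = (2/3) × 3.87 × 9.81 × sin17.4° / 1.667 ≈ 4.54 N.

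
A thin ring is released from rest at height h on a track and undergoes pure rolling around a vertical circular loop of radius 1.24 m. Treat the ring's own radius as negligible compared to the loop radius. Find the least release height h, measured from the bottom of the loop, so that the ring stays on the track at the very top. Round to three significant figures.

h_min ≈ 3.72 m

Here I = MR², so the shape factor k = I/(MR²) = 1.
At the top of the loop, the minimum-contact condition is Mg = Mv_top²/r, so v_top² = gr.
With ω = v/R, the kinetic energy at speed v is ½(1+k)Mv² = Mv².
Energy conservation from release (height h) to the top (height 2r): Mgh = Mg(2r) + M·gr.
Thus h_min = 2r + (1+k)r/2 = r(2 + 2/2) = 1.24 × 3 ≈ 3.72 m.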